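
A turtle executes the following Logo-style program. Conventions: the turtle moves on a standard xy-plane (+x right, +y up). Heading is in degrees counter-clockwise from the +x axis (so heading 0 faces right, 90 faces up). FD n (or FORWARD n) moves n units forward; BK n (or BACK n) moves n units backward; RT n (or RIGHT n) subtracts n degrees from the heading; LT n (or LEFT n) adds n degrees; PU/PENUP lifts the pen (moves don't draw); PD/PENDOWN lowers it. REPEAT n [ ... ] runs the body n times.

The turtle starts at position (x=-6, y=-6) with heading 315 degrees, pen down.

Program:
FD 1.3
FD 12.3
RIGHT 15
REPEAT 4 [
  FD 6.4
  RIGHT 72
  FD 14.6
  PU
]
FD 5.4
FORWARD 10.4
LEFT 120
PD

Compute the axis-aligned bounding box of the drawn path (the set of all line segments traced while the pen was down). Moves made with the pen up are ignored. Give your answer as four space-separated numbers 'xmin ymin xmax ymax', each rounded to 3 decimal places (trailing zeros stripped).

Answer: -6 -32.009 6.817 -6

Derivation:
Executing turtle program step by step:
Start: pos=(-6,-6), heading=315, pen down
FD 1.3: (-6,-6) -> (-5.081,-6.919) [heading=315, draw]
FD 12.3: (-5.081,-6.919) -> (3.617,-15.617) [heading=315, draw]
RT 15: heading 315 -> 300
REPEAT 4 [
  -- iteration 1/4 --
  FD 6.4: (3.617,-15.617) -> (6.817,-21.159) [heading=300, draw]
  RT 72: heading 300 -> 228
  FD 14.6: (6.817,-21.159) -> (-2.953,-32.009) [heading=228, draw]
  PU: pen up
  -- iteration 2/4 --
  FD 6.4: (-2.953,-32.009) -> (-7.235,-36.765) [heading=228, move]
  RT 72: heading 228 -> 156
  FD 14.6: (-7.235,-36.765) -> (-20.573,-30.827) [heading=156, move]
  PU: pen up
  -- iteration 3/4 --
  FD 6.4: (-20.573,-30.827) -> (-26.42,-28.224) [heading=156, move]
  RT 72: heading 156 -> 84
  FD 14.6: (-26.42,-28.224) -> (-24.893,-13.704) [heading=84, move]
  PU: pen up
  -- iteration 4/4 --
  FD 6.4: (-24.893,-13.704) -> (-24.224,-7.339) [heading=84, move]
  RT 72: heading 84 -> 12
  FD 14.6: (-24.224,-7.339) -> (-9.943,-4.303) [heading=12, move]
  PU: pen up
]
FD 5.4: (-9.943,-4.303) -> (-4.661,-3.181) [heading=12, move]
FD 10.4: (-4.661,-3.181) -> (5.511,-1.018) [heading=12, move]
LT 120: heading 12 -> 132
PD: pen down
Final: pos=(5.511,-1.018), heading=132, 4 segment(s) drawn

Segment endpoints: x in {-6, -5.081, -2.953, 3.617, 6.817}, y in {-32.009, -21.159, -15.617, -6.919, -6}
xmin=-6, ymin=-32.009, xmax=6.817, ymax=-6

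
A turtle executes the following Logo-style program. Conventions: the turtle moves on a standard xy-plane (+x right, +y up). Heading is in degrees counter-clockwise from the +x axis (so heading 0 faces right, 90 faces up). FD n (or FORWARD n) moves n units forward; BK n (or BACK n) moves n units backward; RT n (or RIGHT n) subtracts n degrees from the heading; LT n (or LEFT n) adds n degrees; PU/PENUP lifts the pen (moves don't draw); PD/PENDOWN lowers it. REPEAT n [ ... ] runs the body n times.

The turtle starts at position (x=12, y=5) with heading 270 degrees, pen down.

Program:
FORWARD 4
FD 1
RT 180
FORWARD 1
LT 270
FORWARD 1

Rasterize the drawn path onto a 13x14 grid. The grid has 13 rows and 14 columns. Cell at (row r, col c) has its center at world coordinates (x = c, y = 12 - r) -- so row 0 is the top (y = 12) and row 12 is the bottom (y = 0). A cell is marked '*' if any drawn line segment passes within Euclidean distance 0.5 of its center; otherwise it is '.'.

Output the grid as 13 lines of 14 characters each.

Answer: ..............
..............
..............
..............
..............
..............
..............
............*.
............*.
............*.
............*.
............**
............*.

Derivation:
Segment 0: (12,5) -> (12,1)
Segment 1: (12,1) -> (12,0)
Segment 2: (12,0) -> (12,1)
Segment 3: (12,1) -> (13,1)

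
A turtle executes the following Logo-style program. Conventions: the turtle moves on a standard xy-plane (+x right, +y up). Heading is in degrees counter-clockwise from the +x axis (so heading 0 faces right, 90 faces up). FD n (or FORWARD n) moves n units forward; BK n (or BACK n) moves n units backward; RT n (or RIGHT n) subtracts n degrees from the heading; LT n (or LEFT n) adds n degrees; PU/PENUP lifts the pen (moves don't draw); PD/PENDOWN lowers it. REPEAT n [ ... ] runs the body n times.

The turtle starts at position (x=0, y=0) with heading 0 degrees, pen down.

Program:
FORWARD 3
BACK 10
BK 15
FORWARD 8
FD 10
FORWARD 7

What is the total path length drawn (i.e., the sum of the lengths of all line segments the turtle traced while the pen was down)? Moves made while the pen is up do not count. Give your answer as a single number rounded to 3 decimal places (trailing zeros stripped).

Executing turtle program step by step:
Start: pos=(0,0), heading=0, pen down
FD 3: (0,0) -> (3,0) [heading=0, draw]
BK 10: (3,0) -> (-7,0) [heading=0, draw]
BK 15: (-7,0) -> (-22,0) [heading=0, draw]
FD 8: (-22,0) -> (-14,0) [heading=0, draw]
FD 10: (-14,0) -> (-4,0) [heading=0, draw]
FD 7: (-4,0) -> (3,0) [heading=0, draw]
Final: pos=(3,0), heading=0, 6 segment(s) drawn

Segment lengths:
  seg 1: (0,0) -> (3,0), length = 3
  seg 2: (3,0) -> (-7,0), length = 10
  seg 3: (-7,0) -> (-22,0), length = 15
  seg 4: (-22,0) -> (-14,0), length = 8
  seg 5: (-14,0) -> (-4,0), length = 10
  seg 6: (-4,0) -> (3,0), length = 7
Total = 53

Answer: 53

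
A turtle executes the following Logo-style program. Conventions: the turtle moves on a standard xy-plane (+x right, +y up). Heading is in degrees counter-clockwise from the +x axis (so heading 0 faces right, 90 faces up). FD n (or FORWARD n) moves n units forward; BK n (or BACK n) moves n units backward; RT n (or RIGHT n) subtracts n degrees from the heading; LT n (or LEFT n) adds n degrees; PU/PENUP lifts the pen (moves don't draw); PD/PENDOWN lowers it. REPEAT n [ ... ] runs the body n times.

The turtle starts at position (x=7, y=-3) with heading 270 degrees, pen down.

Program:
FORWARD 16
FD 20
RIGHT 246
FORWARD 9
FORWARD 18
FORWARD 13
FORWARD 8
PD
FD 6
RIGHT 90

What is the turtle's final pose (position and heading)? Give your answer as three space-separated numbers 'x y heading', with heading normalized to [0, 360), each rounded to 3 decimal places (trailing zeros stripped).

Answer: 56.331 -17.036 294

Derivation:
Executing turtle program step by step:
Start: pos=(7,-3), heading=270, pen down
FD 16: (7,-3) -> (7,-19) [heading=270, draw]
FD 20: (7,-19) -> (7,-39) [heading=270, draw]
RT 246: heading 270 -> 24
FD 9: (7,-39) -> (15.222,-35.339) [heading=24, draw]
FD 18: (15.222,-35.339) -> (31.666,-28.018) [heading=24, draw]
FD 13: (31.666,-28.018) -> (43.542,-22.731) [heading=24, draw]
FD 8: (43.542,-22.731) -> (50.85,-19.477) [heading=24, draw]
PD: pen down
FD 6: (50.85,-19.477) -> (56.331,-17.036) [heading=24, draw]
RT 90: heading 24 -> 294
Final: pos=(56.331,-17.036), heading=294, 7 segment(s) drawn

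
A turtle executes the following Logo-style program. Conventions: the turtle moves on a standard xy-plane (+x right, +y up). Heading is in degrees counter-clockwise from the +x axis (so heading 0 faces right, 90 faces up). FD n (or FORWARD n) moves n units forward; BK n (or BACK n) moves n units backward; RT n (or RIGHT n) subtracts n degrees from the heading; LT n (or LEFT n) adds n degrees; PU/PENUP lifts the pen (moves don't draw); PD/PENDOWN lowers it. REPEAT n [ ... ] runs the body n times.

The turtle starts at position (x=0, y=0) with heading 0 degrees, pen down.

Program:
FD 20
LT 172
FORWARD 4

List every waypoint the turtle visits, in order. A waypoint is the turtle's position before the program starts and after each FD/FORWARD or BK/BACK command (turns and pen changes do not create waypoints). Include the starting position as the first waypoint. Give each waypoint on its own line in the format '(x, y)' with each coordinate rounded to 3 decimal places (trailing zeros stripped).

Executing turtle program step by step:
Start: pos=(0,0), heading=0, pen down
FD 20: (0,0) -> (20,0) [heading=0, draw]
LT 172: heading 0 -> 172
FD 4: (20,0) -> (16.039,0.557) [heading=172, draw]
Final: pos=(16.039,0.557), heading=172, 2 segment(s) drawn
Waypoints (3 total):
(0, 0)
(20, 0)
(16.039, 0.557)

Answer: (0, 0)
(20, 0)
(16.039, 0.557)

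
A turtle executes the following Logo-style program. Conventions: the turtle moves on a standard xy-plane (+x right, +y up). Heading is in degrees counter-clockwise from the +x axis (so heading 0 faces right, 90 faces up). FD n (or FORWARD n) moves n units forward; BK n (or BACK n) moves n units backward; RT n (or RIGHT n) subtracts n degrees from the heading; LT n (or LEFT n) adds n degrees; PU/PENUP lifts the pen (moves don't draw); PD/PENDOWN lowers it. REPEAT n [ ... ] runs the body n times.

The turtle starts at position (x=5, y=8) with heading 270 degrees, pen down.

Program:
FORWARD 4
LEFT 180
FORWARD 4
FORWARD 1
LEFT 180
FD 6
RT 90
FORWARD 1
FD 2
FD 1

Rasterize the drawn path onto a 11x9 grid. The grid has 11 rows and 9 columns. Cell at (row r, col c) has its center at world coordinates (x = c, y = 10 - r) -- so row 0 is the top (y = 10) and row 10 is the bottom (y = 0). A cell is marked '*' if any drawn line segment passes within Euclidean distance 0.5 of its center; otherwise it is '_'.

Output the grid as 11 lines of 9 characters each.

Answer: _________
_____*___
_____*___
_____*___
_____*___
_____*___
_____*___
_*****___
_________
_________
_________

Derivation:
Segment 0: (5,8) -> (5,4)
Segment 1: (5,4) -> (5,8)
Segment 2: (5,8) -> (5,9)
Segment 3: (5,9) -> (5,3)
Segment 4: (5,3) -> (4,3)
Segment 5: (4,3) -> (2,3)
Segment 6: (2,3) -> (1,3)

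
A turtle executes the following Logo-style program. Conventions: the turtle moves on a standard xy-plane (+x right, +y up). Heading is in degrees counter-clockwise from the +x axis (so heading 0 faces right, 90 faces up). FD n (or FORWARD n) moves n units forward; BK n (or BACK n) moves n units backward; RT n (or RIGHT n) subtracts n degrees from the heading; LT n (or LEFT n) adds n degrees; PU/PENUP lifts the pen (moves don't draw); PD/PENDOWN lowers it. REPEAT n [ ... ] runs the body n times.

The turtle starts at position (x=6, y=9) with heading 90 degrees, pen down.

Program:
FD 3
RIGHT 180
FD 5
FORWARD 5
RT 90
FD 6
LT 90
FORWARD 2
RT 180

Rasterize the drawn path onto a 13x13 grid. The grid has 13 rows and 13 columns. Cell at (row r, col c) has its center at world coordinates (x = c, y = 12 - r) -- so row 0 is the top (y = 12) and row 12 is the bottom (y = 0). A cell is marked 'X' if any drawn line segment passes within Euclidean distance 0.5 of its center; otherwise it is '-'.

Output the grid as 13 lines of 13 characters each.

Answer: ------X------
------X------
------X------
------X------
------X------
------X------
------X------
------X------
------X------
------X------
XXXXXXX------
X------------
X------------

Derivation:
Segment 0: (6,9) -> (6,12)
Segment 1: (6,12) -> (6,7)
Segment 2: (6,7) -> (6,2)
Segment 3: (6,2) -> (0,2)
Segment 4: (0,2) -> (0,-0)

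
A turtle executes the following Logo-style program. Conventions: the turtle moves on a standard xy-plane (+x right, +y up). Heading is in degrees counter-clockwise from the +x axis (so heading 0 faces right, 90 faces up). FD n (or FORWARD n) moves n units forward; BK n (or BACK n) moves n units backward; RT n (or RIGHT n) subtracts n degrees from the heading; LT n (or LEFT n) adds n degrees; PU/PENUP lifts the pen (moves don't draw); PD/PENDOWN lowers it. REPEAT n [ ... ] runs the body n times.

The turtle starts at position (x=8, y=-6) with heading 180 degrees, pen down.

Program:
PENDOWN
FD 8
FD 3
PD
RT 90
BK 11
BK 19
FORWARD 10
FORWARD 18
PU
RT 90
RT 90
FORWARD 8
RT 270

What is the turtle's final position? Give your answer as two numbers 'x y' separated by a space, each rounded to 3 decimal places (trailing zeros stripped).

Executing turtle program step by step:
Start: pos=(8,-6), heading=180, pen down
PD: pen down
FD 8: (8,-6) -> (0,-6) [heading=180, draw]
FD 3: (0,-6) -> (-3,-6) [heading=180, draw]
PD: pen down
RT 90: heading 180 -> 90
BK 11: (-3,-6) -> (-3,-17) [heading=90, draw]
BK 19: (-3,-17) -> (-3,-36) [heading=90, draw]
FD 10: (-3,-36) -> (-3,-26) [heading=90, draw]
FD 18: (-3,-26) -> (-3,-8) [heading=90, draw]
PU: pen up
RT 90: heading 90 -> 0
RT 90: heading 0 -> 270
FD 8: (-3,-8) -> (-3,-16) [heading=270, move]
RT 270: heading 270 -> 0
Final: pos=(-3,-16), heading=0, 6 segment(s) drawn

Answer: -3 -16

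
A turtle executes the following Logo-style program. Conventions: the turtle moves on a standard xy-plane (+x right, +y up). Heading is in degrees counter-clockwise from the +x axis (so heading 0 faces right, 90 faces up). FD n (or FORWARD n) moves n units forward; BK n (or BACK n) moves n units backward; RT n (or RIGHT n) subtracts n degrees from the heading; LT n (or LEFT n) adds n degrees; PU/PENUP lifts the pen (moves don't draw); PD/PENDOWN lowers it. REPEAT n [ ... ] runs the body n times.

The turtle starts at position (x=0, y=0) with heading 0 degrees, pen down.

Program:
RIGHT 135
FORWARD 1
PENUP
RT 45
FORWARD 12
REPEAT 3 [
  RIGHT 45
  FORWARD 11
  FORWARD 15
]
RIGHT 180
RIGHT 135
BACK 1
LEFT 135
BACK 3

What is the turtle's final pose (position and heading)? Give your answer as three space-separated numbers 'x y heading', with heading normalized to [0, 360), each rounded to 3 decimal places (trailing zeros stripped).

Executing turtle program step by step:
Start: pos=(0,0), heading=0, pen down
RT 135: heading 0 -> 225
FD 1: (0,0) -> (-0.707,-0.707) [heading=225, draw]
PU: pen up
RT 45: heading 225 -> 180
FD 12: (-0.707,-0.707) -> (-12.707,-0.707) [heading=180, move]
REPEAT 3 [
  -- iteration 1/3 --
  RT 45: heading 180 -> 135
  FD 11: (-12.707,-0.707) -> (-20.485,7.071) [heading=135, move]
  FD 15: (-20.485,7.071) -> (-31.092,17.678) [heading=135, move]
  -- iteration 2/3 --
  RT 45: heading 135 -> 90
  FD 11: (-31.092,17.678) -> (-31.092,28.678) [heading=90, move]
  FD 15: (-31.092,28.678) -> (-31.092,43.678) [heading=90, move]
  -- iteration 3/3 --
  RT 45: heading 90 -> 45
  FD 11: (-31.092,43.678) -> (-23.314,51.456) [heading=45, move]
  FD 15: (-23.314,51.456) -> (-12.707,62.062) [heading=45, move]
]
RT 180: heading 45 -> 225
RT 135: heading 225 -> 90
BK 1: (-12.707,62.062) -> (-12.707,61.062) [heading=90, move]
LT 135: heading 90 -> 225
BK 3: (-12.707,61.062) -> (-10.586,63.184) [heading=225, move]
Final: pos=(-10.586,63.184), heading=225, 1 segment(s) drawn

Answer: -10.586 63.184 225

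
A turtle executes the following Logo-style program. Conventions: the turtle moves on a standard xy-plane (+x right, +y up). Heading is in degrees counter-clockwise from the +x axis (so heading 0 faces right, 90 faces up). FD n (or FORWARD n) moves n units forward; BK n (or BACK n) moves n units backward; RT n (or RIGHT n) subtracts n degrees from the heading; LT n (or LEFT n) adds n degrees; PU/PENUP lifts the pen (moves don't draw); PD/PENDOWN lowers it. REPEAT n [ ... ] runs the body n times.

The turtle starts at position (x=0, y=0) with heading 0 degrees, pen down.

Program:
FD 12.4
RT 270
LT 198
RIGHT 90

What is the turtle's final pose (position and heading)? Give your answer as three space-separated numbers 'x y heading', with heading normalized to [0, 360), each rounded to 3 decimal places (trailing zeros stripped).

Answer: 12.4 0 198

Derivation:
Executing turtle program step by step:
Start: pos=(0,0), heading=0, pen down
FD 12.4: (0,0) -> (12.4,0) [heading=0, draw]
RT 270: heading 0 -> 90
LT 198: heading 90 -> 288
RT 90: heading 288 -> 198
Final: pos=(12.4,0), heading=198, 1 segment(s) drawn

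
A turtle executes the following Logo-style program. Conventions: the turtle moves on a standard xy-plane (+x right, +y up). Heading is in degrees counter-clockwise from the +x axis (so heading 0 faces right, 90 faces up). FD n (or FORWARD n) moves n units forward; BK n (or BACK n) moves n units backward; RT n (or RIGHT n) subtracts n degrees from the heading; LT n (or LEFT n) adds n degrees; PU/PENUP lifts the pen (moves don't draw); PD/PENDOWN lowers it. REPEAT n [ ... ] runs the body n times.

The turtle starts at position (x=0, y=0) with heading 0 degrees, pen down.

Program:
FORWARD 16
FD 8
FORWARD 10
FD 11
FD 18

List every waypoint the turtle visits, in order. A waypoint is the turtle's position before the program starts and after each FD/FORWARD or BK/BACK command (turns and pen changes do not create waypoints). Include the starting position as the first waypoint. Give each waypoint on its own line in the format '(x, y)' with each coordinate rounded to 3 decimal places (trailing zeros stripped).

Executing turtle program step by step:
Start: pos=(0,0), heading=0, pen down
FD 16: (0,0) -> (16,0) [heading=0, draw]
FD 8: (16,0) -> (24,0) [heading=0, draw]
FD 10: (24,0) -> (34,0) [heading=0, draw]
FD 11: (34,0) -> (45,0) [heading=0, draw]
FD 18: (45,0) -> (63,0) [heading=0, draw]
Final: pos=(63,0), heading=0, 5 segment(s) drawn
Waypoints (6 total):
(0, 0)
(16, 0)
(24, 0)
(34, 0)
(45, 0)
(63, 0)

Answer: (0, 0)
(16, 0)
(24, 0)
(34, 0)
(45, 0)
(63, 0)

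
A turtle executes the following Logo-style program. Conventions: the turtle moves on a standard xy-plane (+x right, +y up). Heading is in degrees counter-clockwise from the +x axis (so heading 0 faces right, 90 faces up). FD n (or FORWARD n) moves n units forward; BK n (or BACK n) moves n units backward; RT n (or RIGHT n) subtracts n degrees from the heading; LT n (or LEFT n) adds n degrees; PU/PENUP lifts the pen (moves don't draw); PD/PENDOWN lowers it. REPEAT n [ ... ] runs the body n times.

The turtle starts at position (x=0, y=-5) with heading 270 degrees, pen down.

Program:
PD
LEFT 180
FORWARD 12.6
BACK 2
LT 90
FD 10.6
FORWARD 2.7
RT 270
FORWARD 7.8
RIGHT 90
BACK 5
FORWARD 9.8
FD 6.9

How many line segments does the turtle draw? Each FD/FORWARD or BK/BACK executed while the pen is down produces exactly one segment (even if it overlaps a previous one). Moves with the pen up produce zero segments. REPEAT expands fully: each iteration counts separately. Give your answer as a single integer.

Executing turtle program step by step:
Start: pos=(0,-5), heading=270, pen down
PD: pen down
LT 180: heading 270 -> 90
FD 12.6: (0,-5) -> (0,7.6) [heading=90, draw]
BK 2: (0,7.6) -> (0,5.6) [heading=90, draw]
LT 90: heading 90 -> 180
FD 10.6: (0,5.6) -> (-10.6,5.6) [heading=180, draw]
FD 2.7: (-10.6,5.6) -> (-13.3,5.6) [heading=180, draw]
RT 270: heading 180 -> 270
FD 7.8: (-13.3,5.6) -> (-13.3,-2.2) [heading=270, draw]
RT 90: heading 270 -> 180
BK 5: (-13.3,-2.2) -> (-8.3,-2.2) [heading=180, draw]
FD 9.8: (-8.3,-2.2) -> (-18.1,-2.2) [heading=180, draw]
FD 6.9: (-18.1,-2.2) -> (-25,-2.2) [heading=180, draw]
Final: pos=(-25,-2.2), heading=180, 8 segment(s) drawn
Segments drawn: 8

Answer: 8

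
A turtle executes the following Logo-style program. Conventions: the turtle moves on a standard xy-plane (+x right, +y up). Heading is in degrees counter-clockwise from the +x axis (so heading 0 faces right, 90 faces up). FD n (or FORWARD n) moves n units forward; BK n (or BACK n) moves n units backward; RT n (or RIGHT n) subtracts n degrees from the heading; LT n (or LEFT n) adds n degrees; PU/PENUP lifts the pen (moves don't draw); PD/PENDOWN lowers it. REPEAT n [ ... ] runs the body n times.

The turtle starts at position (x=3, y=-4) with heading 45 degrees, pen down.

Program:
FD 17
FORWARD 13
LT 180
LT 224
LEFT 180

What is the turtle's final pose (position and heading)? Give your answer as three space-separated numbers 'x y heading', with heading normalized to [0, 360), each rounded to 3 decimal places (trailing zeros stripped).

Executing turtle program step by step:
Start: pos=(3,-4), heading=45, pen down
FD 17: (3,-4) -> (15.021,8.021) [heading=45, draw]
FD 13: (15.021,8.021) -> (24.213,17.213) [heading=45, draw]
LT 180: heading 45 -> 225
LT 224: heading 225 -> 89
LT 180: heading 89 -> 269
Final: pos=(24.213,17.213), heading=269, 2 segment(s) drawn

Answer: 24.213 17.213 269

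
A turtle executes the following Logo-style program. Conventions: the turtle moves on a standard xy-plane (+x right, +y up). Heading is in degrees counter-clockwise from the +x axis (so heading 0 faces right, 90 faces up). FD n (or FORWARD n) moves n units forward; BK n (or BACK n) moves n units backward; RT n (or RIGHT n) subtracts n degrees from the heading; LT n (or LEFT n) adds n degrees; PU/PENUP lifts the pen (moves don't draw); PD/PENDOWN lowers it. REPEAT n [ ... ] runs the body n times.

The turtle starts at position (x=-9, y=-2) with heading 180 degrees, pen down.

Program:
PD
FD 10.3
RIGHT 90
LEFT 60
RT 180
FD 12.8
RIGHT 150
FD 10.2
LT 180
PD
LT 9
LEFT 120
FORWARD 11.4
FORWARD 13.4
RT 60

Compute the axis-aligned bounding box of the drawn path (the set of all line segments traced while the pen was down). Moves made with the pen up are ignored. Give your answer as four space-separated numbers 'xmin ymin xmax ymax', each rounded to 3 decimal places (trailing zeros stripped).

Answer: -34.022 -8.4 -8.215 10.873

Derivation:
Executing turtle program step by step:
Start: pos=(-9,-2), heading=180, pen down
PD: pen down
FD 10.3: (-9,-2) -> (-19.3,-2) [heading=180, draw]
RT 90: heading 180 -> 90
LT 60: heading 90 -> 150
RT 180: heading 150 -> 330
FD 12.8: (-19.3,-2) -> (-8.215,-8.4) [heading=330, draw]
RT 150: heading 330 -> 180
FD 10.2: (-8.215,-8.4) -> (-18.415,-8.4) [heading=180, draw]
LT 180: heading 180 -> 0
PD: pen down
LT 9: heading 0 -> 9
LT 120: heading 9 -> 129
FD 11.4: (-18.415,-8.4) -> (-25.589,0.459) [heading=129, draw]
FD 13.4: (-25.589,0.459) -> (-34.022,10.873) [heading=129, draw]
RT 60: heading 129 -> 69
Final: pos=(-34.022,10.873), heading=69, 5 segment(s) drawn

Segment endpoints: x in {-34.022, -25.589, -19.3, -18.415, -9, -8.215}, y in {-8.4, -8.4, -2, -2, 0.459, 10.873}
xmin=-34.022, ymin=-8.4, xmax=-8.215, ymax=10.873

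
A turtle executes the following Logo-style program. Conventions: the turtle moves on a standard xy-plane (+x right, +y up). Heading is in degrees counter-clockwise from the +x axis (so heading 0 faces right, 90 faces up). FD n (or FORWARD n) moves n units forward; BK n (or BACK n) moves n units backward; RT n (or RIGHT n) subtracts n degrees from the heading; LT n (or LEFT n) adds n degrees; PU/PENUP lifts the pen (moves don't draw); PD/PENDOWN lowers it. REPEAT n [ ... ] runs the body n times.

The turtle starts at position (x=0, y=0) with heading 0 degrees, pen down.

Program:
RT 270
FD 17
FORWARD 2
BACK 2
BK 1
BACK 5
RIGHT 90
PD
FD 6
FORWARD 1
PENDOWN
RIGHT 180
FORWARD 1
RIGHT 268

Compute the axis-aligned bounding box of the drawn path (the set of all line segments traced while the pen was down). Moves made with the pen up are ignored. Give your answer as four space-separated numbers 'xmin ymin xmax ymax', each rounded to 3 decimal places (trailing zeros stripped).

Answer: 0 0 7 19

Derivation:
Executing turtle program step by step:
Start: pos=(0,0), heading=0, pen down
RT 270: heading 0 -> 90
FD 17: (0,0) -> (0,17) [heading=90, draw]
FD 2: (0,17) -> (0,19) [heading=90, draw]
BK 2: (0,19) -> (0,17) [heading=90, draw]
BK 1: (0,17) -> (0,16) [heading=90, draw]
BK 5: (0,16) -> (0,11) [heading=90, draw]
RT 90: heading 90 -> 0
PD: pen down
FD 6: (0,11) -> (6,11) [heading=0, draw]
FD 1: (6,11) -> (7,11) [heading=0, draw]
PD: pen down
RT 180: heading 0 -> 180
FD 1: (7,11) -> (6,11) [heading=180, draw]
RT 268: heading 180 -> 272
Final: pos=(6,11), heading=272, 8 segment(s) drawn

Segment endpoints: x in {0, 0, 0, 0, 0, 6, 7}, y in {0, 11, 11, 16, 17, 19}
xmin=0, ymin=0, xmax=7, ymax=19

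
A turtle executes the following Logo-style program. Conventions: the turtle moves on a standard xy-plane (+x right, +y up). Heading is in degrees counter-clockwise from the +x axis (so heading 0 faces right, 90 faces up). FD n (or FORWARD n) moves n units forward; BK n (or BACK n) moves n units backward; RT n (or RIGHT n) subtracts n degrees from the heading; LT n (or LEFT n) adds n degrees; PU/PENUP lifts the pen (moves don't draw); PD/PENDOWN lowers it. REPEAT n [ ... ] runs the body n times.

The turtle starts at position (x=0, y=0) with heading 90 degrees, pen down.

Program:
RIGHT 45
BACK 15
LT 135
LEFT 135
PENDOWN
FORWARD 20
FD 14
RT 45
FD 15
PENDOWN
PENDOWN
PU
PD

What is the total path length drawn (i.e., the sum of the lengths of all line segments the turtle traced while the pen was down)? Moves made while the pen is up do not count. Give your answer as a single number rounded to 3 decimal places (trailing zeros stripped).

Executing turtle program step by step:
Start: pos=(0,0), heading=90, pen down
RT 45: heading 90 -> 45
BK 15: (0,0) -> (-10.607,-10.607) [heading=45, draw]
LT 135: heading 45 -> 180
LT 135: heading 180 -> 315
PD: pen down
FD 20: (-10.607,-10.607) -> (3.536,-24.749) [heading=315, draw]
FD 14: (3.536,-24.749) -> (13.435,-34.648) [heading=315, draw]
RT 45: heading 315 -> 270
FD 15: (13.435,-34.648) -> (13.435,-49.648) [heading=270, draw]
PD: pen down
PD: pen down
PU: pen up
PD: pen down
Final: pos=(13.435,-49.648), heading=270, 4 segment(s) drawn

Segment lengths:
  seg 1: (0,0) -> (-10.607,-10.607), length = 15
  seg 2: (-10.607,-10.607) -> (3.536,-24.749), length = 20
  seg 3: (3.536,-24.749) -> (13.435,-34.648), length = 14
  seg 4: (13.435,-34.648) -> (13.435,-49.648), length = 15
Total = 64

Answer: 64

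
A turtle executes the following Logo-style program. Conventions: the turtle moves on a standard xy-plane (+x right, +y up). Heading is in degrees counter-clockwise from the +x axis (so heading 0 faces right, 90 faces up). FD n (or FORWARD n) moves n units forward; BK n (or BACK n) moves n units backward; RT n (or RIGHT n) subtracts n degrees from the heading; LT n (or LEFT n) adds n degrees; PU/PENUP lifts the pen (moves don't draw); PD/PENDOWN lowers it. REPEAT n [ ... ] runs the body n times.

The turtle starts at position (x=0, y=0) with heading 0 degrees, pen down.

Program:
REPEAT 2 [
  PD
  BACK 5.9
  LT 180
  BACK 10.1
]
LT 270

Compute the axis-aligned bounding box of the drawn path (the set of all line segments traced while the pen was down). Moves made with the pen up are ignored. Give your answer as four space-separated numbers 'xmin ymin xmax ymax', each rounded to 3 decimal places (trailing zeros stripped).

Answer: -5.9 0 10.1 0

Derivation:
Executing turtle program step by step:
Start: pos=(0,0), heading=0, pen down
REPEAT 2 [
  -- iteration 1/2 --
  PD: pen down
  BK 5.9: (0,0) -> (-5.9,0) [heading=0, draw]
  LT 180: heading 0 -> 180
  BK 10.1: (-5.9,0) -> (4.2,0) [heading=180, draw]
  -- iteration 2/2 --
  PD: pen down
  BK 5.9: (4.2,0) -> (10.1,0) [heading=180, draw]
  LT 180: heading 180 -> 0
  BK 10.1: (10.1,0) -> (0,0) [heading=0, draw]
]
LT 270: heading 0 -> 270
Final: pos=(0,0), heading=270, 4 segment(s) drawn

Segment endpoints: x in {-5.9, 0, 4.2, 10.1}, y in {0, 0, 0, 0}
xmin=-5.9, ymin=0, xmax=10.1, ymax=0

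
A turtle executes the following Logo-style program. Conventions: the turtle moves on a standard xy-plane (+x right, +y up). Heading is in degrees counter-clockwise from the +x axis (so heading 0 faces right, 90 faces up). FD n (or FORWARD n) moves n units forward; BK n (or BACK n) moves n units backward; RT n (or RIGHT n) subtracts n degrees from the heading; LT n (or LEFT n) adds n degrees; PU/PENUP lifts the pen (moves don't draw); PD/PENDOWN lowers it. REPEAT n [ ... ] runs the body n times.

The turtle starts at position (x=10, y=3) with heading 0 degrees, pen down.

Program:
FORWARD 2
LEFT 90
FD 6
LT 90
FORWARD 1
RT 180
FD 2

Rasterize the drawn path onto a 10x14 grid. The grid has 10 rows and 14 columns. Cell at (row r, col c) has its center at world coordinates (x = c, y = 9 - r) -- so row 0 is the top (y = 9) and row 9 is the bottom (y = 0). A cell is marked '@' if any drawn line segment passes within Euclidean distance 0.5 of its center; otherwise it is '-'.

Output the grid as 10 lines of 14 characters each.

Segment 0: (10,3) -> (12,3)
Segment 1: (12,3) -> (12,9)
Segment 2: (12,9) -> (11,9)
Segment 3: (11,9) -> (13,9)

Answer: -----------@@@
------------@-
------------@-
------------@-
------------@-
------------@-
----------@@@-
--------------
--------------
--------------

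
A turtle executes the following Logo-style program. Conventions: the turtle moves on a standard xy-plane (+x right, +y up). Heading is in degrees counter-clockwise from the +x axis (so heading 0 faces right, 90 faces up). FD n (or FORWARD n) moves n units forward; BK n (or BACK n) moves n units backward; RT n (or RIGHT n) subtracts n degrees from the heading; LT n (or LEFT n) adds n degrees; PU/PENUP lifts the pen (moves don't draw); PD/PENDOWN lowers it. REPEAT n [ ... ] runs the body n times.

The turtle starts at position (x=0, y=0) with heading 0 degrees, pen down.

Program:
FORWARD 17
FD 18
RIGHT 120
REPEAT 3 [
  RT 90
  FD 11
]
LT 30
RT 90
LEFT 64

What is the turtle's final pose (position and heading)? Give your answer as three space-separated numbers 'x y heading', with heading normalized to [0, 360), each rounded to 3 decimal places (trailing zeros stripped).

Executing turtle program step by step:
Start: pos=(0,0), heading=0, pen down
FD 17: (0,0) -> (17,0) [heading=0, draw]
FD 18: (17,0) -> (35,0) [heading=0, draw]
RT 120: heading 0 -> 240
REPEAT 3 [
  -- iteration 1/3 --
  RT 90: heading 240 -> 150
  FD 11: (35,0) -> (25.474,5.5) [heading=150, draw]
  -- iteration 2/3 --
  RT 90: heading 150 -> 60
  FD 11: (25.474,5.5) -> (30.974,15.026) [heading=60, draw]
  -- iteration 3/3 --
  RT 90: heading 60 -> 330
  FD 11: (30.974,15.026) -> (40.5,9.526) [heading=330, draw]
]
LT 30: heading 330 -> 0
RT 90: heading 0 -> 270
LT 64: heading 270 -> 334
Final: pos=(40.5,9.526), heading=334, 5 segment(s) drawn

Answer: 40.5 9.526 334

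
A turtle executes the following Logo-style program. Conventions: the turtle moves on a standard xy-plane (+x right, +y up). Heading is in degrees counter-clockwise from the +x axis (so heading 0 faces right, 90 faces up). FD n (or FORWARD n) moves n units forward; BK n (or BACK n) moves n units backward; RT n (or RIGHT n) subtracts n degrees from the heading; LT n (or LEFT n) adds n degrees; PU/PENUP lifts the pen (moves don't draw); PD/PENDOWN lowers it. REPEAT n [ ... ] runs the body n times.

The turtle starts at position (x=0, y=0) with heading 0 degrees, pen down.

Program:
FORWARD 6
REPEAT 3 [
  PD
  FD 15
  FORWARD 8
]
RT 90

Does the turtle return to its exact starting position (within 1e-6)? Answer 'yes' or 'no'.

Executing turtle program step by step:
Start: pos=(0,0), heading=0, pen down
FD 6: (0,0) -> (6,0) [heading=0, draw]
REPEAT 3 [
  -- iteration 1/3 --
  PD: pen down
  FD 15: (6,0) -> (21,0) [heading=0, draw]
  FD 8: (21,0) -> (29,0) [heading=0, draw]
  -- iteration 2/3 --
  PD: pen down
  FD 15: (29,0) -> (44,0) [heading=0, draw]
  FD 8: (44,0) -> (52,0) [heading=0, draw]
  -- iteration 3/3 --
  PD: pen down
  FD 15: (52,0) -> (67,0) [heading=0, draw]
  FD 8: (67,0) -> (75,0) [heading=0, draw]
]
RT 90: heading 0 -> 270
Final: pos=(75,0), heading=270, 7 segment(s) drawn

Start position: (0, 0)
Final position: (75, 0)
Distance = 75; >= 1e-6 -> NOT closed

Answer: no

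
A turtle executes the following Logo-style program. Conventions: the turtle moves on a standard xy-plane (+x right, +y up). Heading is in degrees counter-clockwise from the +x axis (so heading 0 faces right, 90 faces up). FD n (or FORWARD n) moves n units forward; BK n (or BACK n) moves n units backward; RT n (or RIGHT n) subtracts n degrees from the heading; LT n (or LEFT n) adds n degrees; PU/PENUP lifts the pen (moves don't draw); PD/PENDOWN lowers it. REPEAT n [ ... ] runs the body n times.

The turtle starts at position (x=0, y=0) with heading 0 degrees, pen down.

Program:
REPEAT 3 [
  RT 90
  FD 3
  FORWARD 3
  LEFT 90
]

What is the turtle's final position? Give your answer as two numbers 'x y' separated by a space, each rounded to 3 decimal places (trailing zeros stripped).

Answer: 0 -18

Derivation:
Executing turtle program step by step:
Start: pos=(0,0), heading=0, pen down
REPEAT 3 [
  -- iteration 1/3 --
  RT 90: heading 0 -> 270
  FD 3: (0,0) -> (0,-3) [heading=270, draw]
  FD 3: (0,-3) -> (0,-6) [heading=270, draw]
  LT 90: heading 270 -> 0
  -- iteration 2/3 --
  RT 90: heading 0 -> 270
  FD 3: (0,-6) -> (0,-9) [heading=270, draw]
  FD 3: (0,-9) -> (0,-12) [heading=270, draw]
  LT 90: heading 270 -> 0
  -- iteration 3/3 --
  RT 90: heading 0 -> 270
  FD 3: (0,-12) -> (0,-15) [heading=270, draw]
  FD 3: (0,-15) -> (0,-18) [heading=270, draw]
  LT 90: heading 270 -> 0
]
Final: pos=(0,-18), heading=0, 6 segment(s) drawn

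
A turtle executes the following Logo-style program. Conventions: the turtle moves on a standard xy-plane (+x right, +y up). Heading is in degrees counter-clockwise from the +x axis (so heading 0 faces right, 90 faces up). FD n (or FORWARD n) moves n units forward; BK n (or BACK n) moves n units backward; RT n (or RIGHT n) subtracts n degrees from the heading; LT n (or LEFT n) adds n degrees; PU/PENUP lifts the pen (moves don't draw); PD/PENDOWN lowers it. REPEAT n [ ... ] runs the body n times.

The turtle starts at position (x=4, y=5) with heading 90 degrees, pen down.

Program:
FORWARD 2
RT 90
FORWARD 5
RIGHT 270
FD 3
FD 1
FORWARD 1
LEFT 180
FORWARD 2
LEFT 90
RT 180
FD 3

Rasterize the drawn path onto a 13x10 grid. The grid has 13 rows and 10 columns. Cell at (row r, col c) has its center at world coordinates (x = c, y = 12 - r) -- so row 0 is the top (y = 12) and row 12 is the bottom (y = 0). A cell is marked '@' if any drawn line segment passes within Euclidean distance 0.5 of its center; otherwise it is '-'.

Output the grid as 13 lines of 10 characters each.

Segment 0: (4,5) -> (4,7)
Segment 1: (4,7) -> (9,7)
Segment 2: (9,7) -> (9,10)
Segment 3: (9,10) -> (9,11)
Segment 4: (9,11) -> (9,12)
Segment 5: (9,12) -> (9,10)
Segment 6: (9,10) -> (6,10)

Answer: ---------@
---------@
------@@@@
---------@
---------@
----@@@@@@
----@-----
----@-----
----------
----------
----------
----------
----------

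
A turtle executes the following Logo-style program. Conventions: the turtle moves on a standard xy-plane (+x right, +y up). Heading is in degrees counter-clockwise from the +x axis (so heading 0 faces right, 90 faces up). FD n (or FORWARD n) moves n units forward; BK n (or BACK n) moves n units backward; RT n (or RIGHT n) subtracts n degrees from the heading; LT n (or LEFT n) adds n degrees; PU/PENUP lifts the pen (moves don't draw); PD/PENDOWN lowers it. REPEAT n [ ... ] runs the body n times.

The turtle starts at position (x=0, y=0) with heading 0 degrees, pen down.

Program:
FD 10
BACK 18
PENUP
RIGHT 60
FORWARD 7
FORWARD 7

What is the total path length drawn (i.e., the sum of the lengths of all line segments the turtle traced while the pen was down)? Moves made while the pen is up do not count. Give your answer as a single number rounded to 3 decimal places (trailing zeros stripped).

Executing turtle program step by step:
Start: pos=(0,0), heading=0, pen down
FD 10: (0,0) -> (10,0) [heading=0, draw]
BK 18: (10,0) -> (-8,0) [heading=0, draw]
PU: pen up
RT 60: heading 0 -> 300
FD 7: (-8,0) -> (-4.5,-6.062) [heading=300, move]
FD 7: (-4.5,-6.062) -> (-1,-12.124) [heading=300, move]
Final: pos=(-1,-12.124), heading=300, 2 segment(s) drawn

Segment lengths:
  seg 1: (0,0) -> (10,0), length = 10
  seg 2: (10,0) -> (-8,0), length = 18
Total = 28

Answer: 28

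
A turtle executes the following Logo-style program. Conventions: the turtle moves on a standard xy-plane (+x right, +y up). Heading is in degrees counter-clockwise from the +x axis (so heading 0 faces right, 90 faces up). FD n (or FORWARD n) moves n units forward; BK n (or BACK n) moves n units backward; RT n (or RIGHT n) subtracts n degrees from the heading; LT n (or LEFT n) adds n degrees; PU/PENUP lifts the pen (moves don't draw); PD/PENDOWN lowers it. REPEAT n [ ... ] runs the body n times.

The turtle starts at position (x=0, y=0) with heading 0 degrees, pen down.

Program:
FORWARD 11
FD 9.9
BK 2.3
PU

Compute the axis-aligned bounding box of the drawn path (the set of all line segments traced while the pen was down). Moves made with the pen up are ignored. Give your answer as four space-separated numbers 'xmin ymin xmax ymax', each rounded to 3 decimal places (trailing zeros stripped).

Answer: 0 0 20.9 0

Derivation:
Executing turtle program step by step:
Start: pos=(0,0), heading=0, pen down
FD 11: (0,0) -> (11,0) [heading=0, draw]
FD 9.9: (11,0) -> (20.9,0) [heading=0, draw]
BK 2.3: (20.9,0) -> (18.6,0) [heading=0, draw]
PU: pen up
Final: pos=(18.6,0), heading=0, 3 segment(s) drawn

Segment endpoints: x in {0, 11, 18.6, 20.9}, y in {0}
xmin=0, ymin=0, xmax=20.9, ymax=0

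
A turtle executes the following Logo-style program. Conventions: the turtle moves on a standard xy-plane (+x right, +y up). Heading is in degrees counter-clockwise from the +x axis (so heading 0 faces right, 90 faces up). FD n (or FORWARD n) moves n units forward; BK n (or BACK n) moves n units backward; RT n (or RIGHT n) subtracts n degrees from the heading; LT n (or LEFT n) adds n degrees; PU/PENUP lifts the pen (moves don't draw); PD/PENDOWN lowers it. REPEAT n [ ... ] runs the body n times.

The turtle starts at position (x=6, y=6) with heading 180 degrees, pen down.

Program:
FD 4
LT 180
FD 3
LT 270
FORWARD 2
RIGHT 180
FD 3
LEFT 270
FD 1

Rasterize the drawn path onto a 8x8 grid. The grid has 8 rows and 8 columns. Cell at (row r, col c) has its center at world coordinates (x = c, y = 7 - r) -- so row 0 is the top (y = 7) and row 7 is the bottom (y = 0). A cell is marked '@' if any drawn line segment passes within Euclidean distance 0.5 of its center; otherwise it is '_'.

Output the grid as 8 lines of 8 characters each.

Answer: _____@@_
__@@@@@_
_____@__
_____@__
________
________
________
________

Derivation:
Segment 0: (6,6) -> (2,6)
Segment 1: (2,6) -> (5,6)
Segment 2: (5,6) -> (5,4)
Segment 3: (5,4) -> (5,7)
Segment 4: (5,7) -> (6,7)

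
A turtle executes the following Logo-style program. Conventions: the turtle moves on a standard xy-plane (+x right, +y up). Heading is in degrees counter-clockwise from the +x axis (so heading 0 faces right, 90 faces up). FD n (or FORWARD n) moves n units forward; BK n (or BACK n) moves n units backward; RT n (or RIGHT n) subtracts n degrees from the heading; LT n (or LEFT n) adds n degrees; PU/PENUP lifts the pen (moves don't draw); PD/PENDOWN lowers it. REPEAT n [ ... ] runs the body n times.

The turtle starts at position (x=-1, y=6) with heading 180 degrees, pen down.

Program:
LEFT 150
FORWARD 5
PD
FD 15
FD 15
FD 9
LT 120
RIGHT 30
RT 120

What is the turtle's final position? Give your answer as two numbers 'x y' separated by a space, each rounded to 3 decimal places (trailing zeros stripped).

Answer: 37.105 -16

Derivation:
Executing turtle program step by step:
Start: pos=(-1,6), heading=180, pen down
LT 150: heading 180 -> 330
FD 5: (-1,6) -> (3.33,3.5) [heading=330, draw]
PD: pen down
FD 15: (3.33,3.5) -> (16.321,-4) [heading=330, draw]
FD 15: (16.321,-4) -> (29.311,-11.5) [heading=330, draw]
FD 9: (29.311,-11.5) -> (37.105,-16) [heading=330, draw]
LT 120: heading 330 -> 90
RT 30: heading 90 -> 60
RT 120: heading 60 -> 300
Final: pos=(37.105,-16), heading=300, 4 segment(s) drawn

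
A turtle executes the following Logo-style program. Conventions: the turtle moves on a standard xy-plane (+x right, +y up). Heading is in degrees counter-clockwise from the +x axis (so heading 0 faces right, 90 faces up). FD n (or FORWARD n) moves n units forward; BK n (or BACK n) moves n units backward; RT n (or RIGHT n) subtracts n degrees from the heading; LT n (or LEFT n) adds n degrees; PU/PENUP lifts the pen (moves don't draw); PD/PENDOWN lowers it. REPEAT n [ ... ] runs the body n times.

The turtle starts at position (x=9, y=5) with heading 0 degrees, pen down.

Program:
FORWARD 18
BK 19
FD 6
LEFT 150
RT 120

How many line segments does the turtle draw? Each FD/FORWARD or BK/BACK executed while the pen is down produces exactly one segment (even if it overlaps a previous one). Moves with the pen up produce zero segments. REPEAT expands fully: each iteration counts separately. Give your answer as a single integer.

Executing turtle program step by step:
Start: pos=(9,5), heading=0, pen down
FD 18: (9,5) -> (27,5) [heading=0, draw]
BK 19: (27,5) -> (8,5) [heading=0, draw]
FD 6: (8,5) -> (14,5) [heading=0, draw]
LT 150: heading 0 -> 150
RT 120: heading 150 -> 30
Final: pos=(14,5), heading=30, 3 segment(s) drawn
Segments drawn: 3

Answer: 3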